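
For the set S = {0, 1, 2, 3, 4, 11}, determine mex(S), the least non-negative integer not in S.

5

The values 0, 1, 2, 3, 4 are all present; 5 is the first non-negative integer missing from the set.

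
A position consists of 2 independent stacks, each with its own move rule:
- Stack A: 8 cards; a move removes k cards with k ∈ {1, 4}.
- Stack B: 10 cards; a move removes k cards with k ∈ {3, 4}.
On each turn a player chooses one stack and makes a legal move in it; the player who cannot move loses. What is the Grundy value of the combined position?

0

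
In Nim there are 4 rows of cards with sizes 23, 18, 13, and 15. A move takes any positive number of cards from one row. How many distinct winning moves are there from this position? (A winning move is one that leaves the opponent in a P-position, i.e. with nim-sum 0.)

3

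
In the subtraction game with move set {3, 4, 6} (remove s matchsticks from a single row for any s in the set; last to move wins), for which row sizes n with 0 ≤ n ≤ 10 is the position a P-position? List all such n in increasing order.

Grundy values for subtraction set {3, 4, 6}:
g(0) = mex{} = 0
g(1) = mex{} = 0
g(2) = mex{} = 0
g(3) = mex{0} = 1
g(4) = mex{0} = 1
g(5) = mex{0} = 1
g(6) = mex{0,1} = 2
g(7) = mex{0,1} = 2
g(8) = mex{0,1} = 2
g(9) = mex{1,2} = 0
g(10) = mex{1,2} = 0
The P-positions (g = 0) in 0..10 are 0, 1, 2, 9, 10.

0, 1, 2, 9, 10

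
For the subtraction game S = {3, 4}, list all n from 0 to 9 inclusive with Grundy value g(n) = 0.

Build the Grundy sequence with g(k) = mex{g(k−s) : s ∈ {3, 4}, s ≤ k}:
k:     0  1  2  3  4  5  6  7  8  9
g(k):  0  0  0  1  1  1  2  0  0  0
The P-positions (g = 0) in 0..9 are 0, 1, 2, 7, 8, 9.

0, 1, 2, 7, 8, 9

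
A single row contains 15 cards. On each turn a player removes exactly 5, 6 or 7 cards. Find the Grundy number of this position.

0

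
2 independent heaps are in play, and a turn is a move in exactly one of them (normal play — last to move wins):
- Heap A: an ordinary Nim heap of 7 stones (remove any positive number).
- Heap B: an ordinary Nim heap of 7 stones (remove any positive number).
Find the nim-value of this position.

0

Heap A is a plain Nim heap of size 7, so its Grundy value is 7.
Heap B is a plain Nim heap of size 7, so its Grundy value is 7.
By the Sprague-Grundy theorem, the Grundy value of a sum of independent games is the XOR of the component values.
Combined value = 7 XOR 7 = 0.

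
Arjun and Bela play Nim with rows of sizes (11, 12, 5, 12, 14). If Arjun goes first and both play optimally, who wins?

Bitwise XOR of the heap sizes:
  1011  (11)
  1100  (12)
  0101  (5)
  1100  (12)
  1110  (14)
  ----
  0000  (0)
The nim-sum is 0, so this is a P-position: the player to move is in a losing position under optimal play; Arjun is about to move from it and so loses — Bela wins.

Bela wins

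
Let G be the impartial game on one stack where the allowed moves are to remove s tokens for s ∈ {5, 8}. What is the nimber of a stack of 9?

Compute g(0), g(1), … for moves {5, 8}:
g(0) = mex{} = 0
g(1) = mex{} = 0
g(2) = mex{} = 0
g(3) = mex{} = 0
g(4) = mex{} = 0
g(5) = mex{0} = 1
g(6) = mex{0} = 1
g(7) = mex{0} = 1
g(8) = mex{0} = 1
g(9) = mex{0} = 1
So g(9) = 1.

1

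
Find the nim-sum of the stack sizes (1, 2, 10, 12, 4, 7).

Write each in binary and XOR column by column:
  0001  (1)
  0010  (2)
  1010  (10)
  1100  (12)
  0100  (4)
  0111  (7)
  ----
  0110  (6)

6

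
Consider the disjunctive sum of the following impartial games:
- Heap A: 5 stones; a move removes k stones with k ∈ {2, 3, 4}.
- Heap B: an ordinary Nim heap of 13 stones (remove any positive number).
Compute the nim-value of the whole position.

15

Grundy values for heap A (subtraction set {2, 3, 4}):
g(0) = mex{} = 0
g(1) = mex{} = 0
g(2) = mex{0} = 1
g(3) = mex{0} = 1
g(4) = mex{0,1} = 2
g(5) = mex{0,1} = 2
So g(5) = 2.
Heap B is a plain Nim heap of size 13, so its Grundy value is 13.
The value of a disjunctive sum is the nim-sum of the parts.
Combined value = 2 ⊕ 13 = 15.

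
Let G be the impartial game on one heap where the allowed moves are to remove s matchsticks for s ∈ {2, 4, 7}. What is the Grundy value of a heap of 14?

Compute g(0), g(1), … for moves {2, 4, 7}:
k:     0  1  2  3  4  5  6  7  8  9 10 11 12 13 14
g(k):  0  0  1  1  2  2  0  3  1  0  2  1  0  2  1
So g(14) = 1.

1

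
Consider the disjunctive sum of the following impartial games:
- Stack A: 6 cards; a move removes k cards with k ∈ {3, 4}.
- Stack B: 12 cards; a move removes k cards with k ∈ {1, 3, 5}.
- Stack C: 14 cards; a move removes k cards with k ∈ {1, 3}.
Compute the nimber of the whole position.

2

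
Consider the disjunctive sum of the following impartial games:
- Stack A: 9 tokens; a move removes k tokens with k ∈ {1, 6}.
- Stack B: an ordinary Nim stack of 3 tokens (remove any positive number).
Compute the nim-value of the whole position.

For stack A, compute g(0), g(1), … with moves {1, 6}:
k:     0  1  2  3  4  5  6  7  8  9
g(k):  0  1  0  1  0  1  2  0  1  0
So g(9) = 0.
Stack B is a plain Nim stack of size 3, so its Grundy value is 3.
By the Sprague-Grundy theorem, the Grundy value of a sum of independent games is the XOR of the component values.
Combined value = 0 XOR 3 = 3.

3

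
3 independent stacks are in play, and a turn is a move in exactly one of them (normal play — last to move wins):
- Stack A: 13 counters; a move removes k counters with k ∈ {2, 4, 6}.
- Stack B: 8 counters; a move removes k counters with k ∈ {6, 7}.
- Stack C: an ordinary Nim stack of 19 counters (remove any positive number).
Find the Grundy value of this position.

For stack A, compute g(0), g(1), … with moves {2, 4, 6}:
k:     0  1  2  3  4  5  6  7  8  9 10 11 12 13
g(k):  0  0  1  1  2  2  3  3  0  0  1  1  2  2
So g(13) = 2.
Build the Grundy sequence for stack B with g(k) = mex{g(k−s) : s ∈ {6, 7}, s ≤ k}:
k:     0  1  2  3  4  5  6  7  8
g(k):  0  0  0  0  0  0  1  1  1
So g(8) = 1.
Stack C is a plain Nim stack of size 19, so its Grundy value is 19.
The value of a disjunctive sum is the nim-sum of the parts.
Combined value = 2 XOR 1 XOR 19 = 16.

16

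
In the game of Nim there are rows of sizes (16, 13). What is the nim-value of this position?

29

Compute the nim-sum pairwise:
16 XOR 13 = 29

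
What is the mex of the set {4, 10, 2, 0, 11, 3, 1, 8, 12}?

5

The values 0, 1, 2, 3, 4 are all present; 5 is the first non-negative integer missing from the set.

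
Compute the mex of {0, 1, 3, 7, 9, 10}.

2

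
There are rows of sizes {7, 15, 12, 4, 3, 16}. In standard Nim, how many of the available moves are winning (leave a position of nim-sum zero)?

Compute the nim-sum pairwise:
7 ⊕ 15 = 8
8 ⊕ 12 = 4
4 ⊕ 4 = 0
0 ⊕ 3 = 3
3 ⊕ 16 = 19
The overall nim-sum is X = 19. A row of size p has a winning move iff p XOR X < p (reduce it to p XOR X).
  7: 7 XOR 19 = 20 ≥ 7 — no move.
  15: 15 XOR 19 = 28 ≥ 15 — no move.
  12: 12 XOR 19 = 31 ≥ 12 — no move.
  4: 4 XOR 19 = 23 ≥ 4 — no move.
  3: 3 XOR 19 = 16 ≥ 3 — no move.
  16: 16 XOR 19 = 3 < 16 — winning move (to 3).
That gives 1 winning move.

1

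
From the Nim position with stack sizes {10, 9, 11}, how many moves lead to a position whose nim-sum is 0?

Nim-sum: 10 XOR 9 XOR 11 = 8.
The overall nim-sum is X = 8. A stack of size p has a winning move iff p XOR X < p (reduce it to p XOR X).
  10: 10 XOR 8 = 2 < 10 — winning move (to 2).
  9: 9 XOR 8 = 1 < 9 — winning move (to 1).
  11: 11 XOR 8 = 3 < 11 — winning move (to 3).
That gives 3 winning moves.

3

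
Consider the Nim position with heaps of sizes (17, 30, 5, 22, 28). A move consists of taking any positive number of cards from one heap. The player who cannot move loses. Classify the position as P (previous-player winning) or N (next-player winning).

P-position

Compute the nim-sum pairwise:
17 XOR 30 = 15
15 XOR 5 = 10
10 XOR 22 = 28
28 XOR 28 = 0
The nim-sum is 0, so this is a P-position: the player to move is in a losing position under optimal play.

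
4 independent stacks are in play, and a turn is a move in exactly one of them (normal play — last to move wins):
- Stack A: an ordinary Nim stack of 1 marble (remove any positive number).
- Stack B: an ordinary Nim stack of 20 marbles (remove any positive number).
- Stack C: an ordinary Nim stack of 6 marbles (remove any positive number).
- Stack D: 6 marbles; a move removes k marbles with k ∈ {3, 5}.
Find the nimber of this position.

17

Stack A is a plain Nim stack of size 1, so its Grundy value is 1.
Stack B is a plain Nim stack of size 20, so its Grundy value is 20.
Stack C is a plain Nim stack of size 6, so its Grundy value is 6.
For stack D, compute g(0), g(1), … with moves {3, 5}:
g(0) = mex{} = 0
g(1) = mex{} = 0
g(2) = mex{} = 0
g(3) = mex{0} = 1
g(4) = mex{0} = 1
g(5) = mex{0} = 1
g(6) = mex{0,1} = 2
So g(6) = 2.
The value of a disjunctive sum is the nim-sum of the parts.
Combined value = 1 XOR 20 XOR 6 XOR 2 = 17.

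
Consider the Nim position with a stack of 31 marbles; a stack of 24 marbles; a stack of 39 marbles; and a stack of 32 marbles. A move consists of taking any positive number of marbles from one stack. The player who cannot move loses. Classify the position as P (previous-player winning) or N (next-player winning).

Bitwise XOR of the heap sizes:
  011111  (31)
  011000  (24)
  100111  (39)
  100000  (32)
  ------
  000000  (0)
The nim-sum is 0, so this is a P-position: the player to move is in a losing position under optimal play.

P-position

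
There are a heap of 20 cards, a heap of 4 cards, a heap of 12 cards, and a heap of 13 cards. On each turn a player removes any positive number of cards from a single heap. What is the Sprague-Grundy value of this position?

Compute the nim-sum pairwise:
20 ^ 4 = 16
16 ^ 12 = 28
28 ^ 13 = 17

17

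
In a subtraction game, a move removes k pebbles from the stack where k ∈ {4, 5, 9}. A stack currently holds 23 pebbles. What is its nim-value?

2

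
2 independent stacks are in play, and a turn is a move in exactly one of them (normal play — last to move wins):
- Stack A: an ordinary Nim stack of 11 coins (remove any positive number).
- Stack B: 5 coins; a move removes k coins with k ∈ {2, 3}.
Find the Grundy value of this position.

11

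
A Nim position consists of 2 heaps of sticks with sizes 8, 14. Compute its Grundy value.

Compute the nim-sum pairwise:
8 XOR 14 = 6

6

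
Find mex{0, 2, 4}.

1

0 is in the set but 1 is not, so the mex is 1.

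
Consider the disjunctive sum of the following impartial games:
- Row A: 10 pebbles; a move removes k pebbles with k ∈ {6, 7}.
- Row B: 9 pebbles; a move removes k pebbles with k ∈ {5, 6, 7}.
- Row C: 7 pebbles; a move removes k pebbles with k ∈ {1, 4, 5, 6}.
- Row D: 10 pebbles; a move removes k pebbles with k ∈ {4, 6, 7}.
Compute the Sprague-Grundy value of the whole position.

1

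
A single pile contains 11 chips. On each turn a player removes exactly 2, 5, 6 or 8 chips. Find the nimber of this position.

0

Build the Grundy sequence with g(k) = mex{g(k−s) : s ∈ {2, 5, 6, 8}, s ≤ k}:
g(0) = mex{} = 0
g(1) = mex{} = 0
g(2) = mex{0} = 1
g(3) = mex{0} = 1
g(4) = mex{1} = 0
g(5) = mex{0,1} = 2
g(6) = mex{0} = 1
g(7) = mex{0,1,2} = 3
g(8) = mex{0,1} = 2
g(9) = mex{0,1,3} = 2
g(10) = mex{0,1,2} = 3
g(11) = mex{1,2} = 0
So g(11) = 0.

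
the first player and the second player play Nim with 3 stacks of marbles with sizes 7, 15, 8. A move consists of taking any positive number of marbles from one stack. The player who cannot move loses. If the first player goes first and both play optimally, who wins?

In binary:
  0111  (7)
  1111  (15)
  1000  (8)
  ----
  0000  (0)
The nim-sum is 0, so this is a P-position: the player to move is in a losing position under optimal play; the first player is about to move from it and so loses — the second player wins.

the second player wins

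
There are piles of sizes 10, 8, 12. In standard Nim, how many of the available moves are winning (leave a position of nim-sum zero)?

3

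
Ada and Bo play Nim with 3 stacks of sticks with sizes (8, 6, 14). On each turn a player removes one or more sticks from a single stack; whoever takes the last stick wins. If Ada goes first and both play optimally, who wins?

Compute the nim-sum pairwise:
8 XOR 6 = 14
14 XOR 14 = 0
The nim-sum is 0, so this is a P-position: the player to move is in a losing position under optimal play; Ada is about to move from it and so loses — Bo wins.

Bo wins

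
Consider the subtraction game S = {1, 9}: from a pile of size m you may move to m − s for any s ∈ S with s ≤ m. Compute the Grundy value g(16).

Grundy values for subtraction set {1, 9}:
k:     0  1  2  3  4  5  6  7  8  9 10 11 12 13 14 15 16
g(k):  0  1  0  1  0  1  0  1  0  1  0  1  0  1  0  1  0
So g(16) = 0.

0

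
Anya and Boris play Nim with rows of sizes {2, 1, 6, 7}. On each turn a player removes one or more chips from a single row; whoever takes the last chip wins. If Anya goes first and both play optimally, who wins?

Anya wins

Nim-sum: 2 ⊕ 1 ⊕ 6 ⊕ 7 = 2.
The nim-sum is 2 ≠ 0, so this is an N-position: the player to move can win; Anya has a winning move.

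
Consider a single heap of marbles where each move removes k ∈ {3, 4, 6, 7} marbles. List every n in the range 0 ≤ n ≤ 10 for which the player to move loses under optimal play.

0, 1, 2, 10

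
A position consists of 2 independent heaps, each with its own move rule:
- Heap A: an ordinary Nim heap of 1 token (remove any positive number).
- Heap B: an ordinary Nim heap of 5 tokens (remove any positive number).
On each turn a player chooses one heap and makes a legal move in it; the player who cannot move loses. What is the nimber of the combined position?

4

Heap A is a plain Nim heap of size 1, so its Grundy value is 1.
Heap B is a plain Nim heap of size 5, so its Grundy value is 5.
The value of a disjunctive sum is the nim-sum of the parts.
Combined value = 1 ⊕ 5 = 4.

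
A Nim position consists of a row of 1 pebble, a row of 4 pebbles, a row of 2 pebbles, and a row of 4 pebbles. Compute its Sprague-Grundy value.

3

Nim-sum: 1 ⊕ 4 ⊕ 2 ⊕ 4 = 3.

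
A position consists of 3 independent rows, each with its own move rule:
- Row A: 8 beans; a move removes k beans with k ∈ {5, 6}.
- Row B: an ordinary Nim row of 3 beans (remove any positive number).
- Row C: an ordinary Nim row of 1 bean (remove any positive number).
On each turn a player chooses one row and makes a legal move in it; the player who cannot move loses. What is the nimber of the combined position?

For row A, compute g(0), g(1), … with moves {5, 6}:
k:     0  1  2  3  4  5  6  7  8
g(k):  0  0  0  0  0  1  1  1  1
So g(8) = 1.
Row B is a plain Nim row of size 3, so its Grundy value is 3.
Row C is a plain Nim row of size 1, so its Grundy value is 1.
By the Sprague-Grundy theorem, the Grundy value of a sum of independent games is the XOR of the component values.
Combined value = 1 ⊕ 3 ⊕ 1 = 3.

3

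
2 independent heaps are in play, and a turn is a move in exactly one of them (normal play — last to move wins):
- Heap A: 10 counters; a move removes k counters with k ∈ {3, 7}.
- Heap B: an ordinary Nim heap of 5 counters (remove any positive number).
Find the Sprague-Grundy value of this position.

5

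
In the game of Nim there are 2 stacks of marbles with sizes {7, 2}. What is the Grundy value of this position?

Nim-sum: 7 ⊕ 2 = 5.

5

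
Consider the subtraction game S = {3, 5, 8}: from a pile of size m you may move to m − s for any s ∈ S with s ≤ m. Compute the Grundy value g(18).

Compute g(0), g(1), … for moves {3, 5, 8}:
k:     0  1  2  3  4  5  6  7  8  9 10 11 12 13 14 15 16 17 18
g(k):  0  0  0  1  1  1  2  2  2  3  3  0  0  0  1  1  1  2  2
So g(18) = 2.

2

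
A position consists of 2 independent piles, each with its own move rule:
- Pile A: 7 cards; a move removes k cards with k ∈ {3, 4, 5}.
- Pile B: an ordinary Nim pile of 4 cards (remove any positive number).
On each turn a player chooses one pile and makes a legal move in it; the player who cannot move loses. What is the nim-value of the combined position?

6

Build the Grundy sequence for pile A with g(k) = mex{g(k−s) : s ∈ {3, 4, 5}, s ≤ k}:
g(0) = mex{} = 0
g(1) = mex{} = 0
g(2) = mex{} = 0
g(3) = mex{0} = 1
g(4) = mex{0} = 1
g(5) = mex{0} = 1
g(6) = mex{0,1} = 2
g(7) = mex{0,1} = 2
So g(7) = 2.
Pile B is a plain Nim pile of size 4, so its Grundy value is 4.
The value of a disjunctive sum is the nim-sum of the parts.
Combined value = 2 ⊕ 4 = 6.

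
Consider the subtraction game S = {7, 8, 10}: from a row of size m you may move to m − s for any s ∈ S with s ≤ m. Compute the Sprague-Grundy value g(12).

1

Compute g(0), g(1), … for moves {7, 8, 10}:
g(0) = mex{} = 0
g(1) = mex{} = 0
g(2) = mex{} = 0
g(3) = mex{} = 0
g(4) = mex{} = 0
g(5) = mex{} = 0
g(6) = mex{} = 0
g(7) = mex{0} = 1
g(8) = mex{0} = 1
g(9) = mex{0} = 1
g(10) = mex{0} = 1
g(11) = mex{0} = 1
g(12) = mex{0} = 1
So g(12) = 1.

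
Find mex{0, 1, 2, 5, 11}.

The values 0, 1, 2 are all present; 3 is the first non-negative integer missing from the set.

3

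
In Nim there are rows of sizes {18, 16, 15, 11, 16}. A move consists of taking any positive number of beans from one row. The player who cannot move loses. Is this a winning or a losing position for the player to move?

Winning position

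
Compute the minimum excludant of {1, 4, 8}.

0

0 is not in the set, so the mex is 0.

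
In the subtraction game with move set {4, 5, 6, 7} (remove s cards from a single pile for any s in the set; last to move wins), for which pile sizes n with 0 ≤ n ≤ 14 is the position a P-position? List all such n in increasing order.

0, 1, 2, 3, 11, 12, 13, 14

Build the Grundy sequence with g(k) = mex{g(k−s) : s ∈ {4, 5, 6, 7}, s ≤ k}:
k:     0  1  2  3  4  5  6  7  8  9 10 11 12 13 14
g(k):  0  0  0  0  1  1  1  1  2  2  2  0  0  0  0
The P-positions (g = 0) in 0..14 are 0, 1, 2, 3, 11, 12, 13, 14.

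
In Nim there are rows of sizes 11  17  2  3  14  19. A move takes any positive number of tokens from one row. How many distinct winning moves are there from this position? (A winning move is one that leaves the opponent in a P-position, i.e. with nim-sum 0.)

Nim-sum: 11 ^ 17 ^ 2 ^ 3 ^ 14 ^ 19 = 6.
The overall nim-sum is X = 6. A row of size p has a winning move iff p XOR X < p (reduce it to p XOR X).
  11: 11 XOR 6 = 13 ≥ 11 — no move.
  17: 17 XOR 6 = 23 ≥ 17 — no move.
  2: 2 XOR 6 = 4 ≥ 2 — no move.
  3: 3 XOR 6 = 5 ≥ 3 — no move.
  14: 14 XOR 6 = 8 < 14 — winning move (to 8).
  19: 19 XOR 6 = 21 ≥ 19 — no move.
That gives 1 winning move.

1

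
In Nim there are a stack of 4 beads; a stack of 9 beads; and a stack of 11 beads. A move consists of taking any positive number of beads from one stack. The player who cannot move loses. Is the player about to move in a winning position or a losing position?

Write each in binary and XOR column by column:
  0100  (4)
  1001  (9)
  1011  (11)
  ----
  0110  (6)
The nim-sum is 6 ≠ 0, so this is an N-position: the player to move can win.

Winning position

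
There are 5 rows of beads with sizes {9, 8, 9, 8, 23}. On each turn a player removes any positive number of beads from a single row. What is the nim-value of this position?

23

Nim-sum: 9 XOR 8 XOR 9 XOR 8 XOR 23 = 23.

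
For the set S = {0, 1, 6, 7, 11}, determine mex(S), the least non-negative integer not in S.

2

The values 0, 1 are all present; 2 is the first non-negative integer missing from the set.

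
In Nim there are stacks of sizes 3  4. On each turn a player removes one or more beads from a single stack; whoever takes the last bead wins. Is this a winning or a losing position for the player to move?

Compute the nim-sum pairwise:
3 ⊕ 4 = 7
The nim-sum is 7 ≠ 0, so this is an N-position: the player to move can win.

Winning position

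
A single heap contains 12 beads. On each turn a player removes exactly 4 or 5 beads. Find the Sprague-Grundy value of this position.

0

Build the Grundy sequence with g(k) = mex{g(k−s) : s ∈ {4, 5}, s ≤ k}:
g(0) = mex{} = 0
g(1) = mex{} = 0
g(2) = mex{} = 0
g(3) = mex{} = 0
g(4) = mex{0} = 1
g(5) = mex{0} = 1
g(6) = mex{0} = 1
g(7) = mex{0} = 1
g(8) = mex{0,1} = 2
g(9) = mex{1} = 0
g(10) = mex{1} = 0
g(11) = mex{1} = 0
g(12) = mex{1,2} = 0
So g(12) = 0.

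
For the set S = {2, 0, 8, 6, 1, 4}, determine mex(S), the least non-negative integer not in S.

The values 0, 1, 2 are all present; 3 is the first non-negative integer missing from the set.

3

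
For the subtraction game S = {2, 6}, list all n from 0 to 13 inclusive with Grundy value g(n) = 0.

Compute g(0), g(1), … for moves {2, 6}:
k:     0  1  2  3  4  5  6  7  8  9 10 11 12 13
g(k):  0  0  1  1  0  0  1  1  0  0  1  1  0  0
The P-positions (g = 0) in 0..13 are 0, 1, 4, 5, 8, 9, 12, 13.

0, 1, 4, 5, 8, 9, 12, 13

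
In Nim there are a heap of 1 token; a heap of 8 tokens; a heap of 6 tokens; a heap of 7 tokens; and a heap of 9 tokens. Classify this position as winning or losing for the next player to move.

Winning position

Nim-sum: 1 XOR 8 XOR 6 XOR 7 XOR 9 = 1.
The nim-sum is 1 ≠ 0, so this is an N-position: the player to move can win.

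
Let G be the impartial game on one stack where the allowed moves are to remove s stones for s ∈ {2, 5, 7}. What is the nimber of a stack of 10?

0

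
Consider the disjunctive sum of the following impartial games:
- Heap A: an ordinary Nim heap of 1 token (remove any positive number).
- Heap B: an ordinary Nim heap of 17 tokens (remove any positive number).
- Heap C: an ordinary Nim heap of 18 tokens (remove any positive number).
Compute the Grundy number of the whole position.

2

Heap A is a plain Nim heap of size 1, so its Grundy value is 1.
Heap B is a plain Nim heap of size 17, so its Grundy value is 17.
Heap C is a plain Nim heap of size 18, so its Grundy value is 18.
By the Sprague-Grundy theorem, the Grundy value of a sum of independent games is the XOR of the component values.
Combined value = 1 XOR 17 XOR 18 = 2.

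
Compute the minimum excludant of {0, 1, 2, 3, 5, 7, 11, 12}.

4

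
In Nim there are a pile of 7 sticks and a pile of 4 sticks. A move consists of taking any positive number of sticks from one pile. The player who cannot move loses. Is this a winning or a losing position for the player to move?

Winning position

Compute the nim-sum pairwise:
7 XOR 4 = 3
The nim-sum is 3 ≠ 0, so this is an N-position: the player to move can win.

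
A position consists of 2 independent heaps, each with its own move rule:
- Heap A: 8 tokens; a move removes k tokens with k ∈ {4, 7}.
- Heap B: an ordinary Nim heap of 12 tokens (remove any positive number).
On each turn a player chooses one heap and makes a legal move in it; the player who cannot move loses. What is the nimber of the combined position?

14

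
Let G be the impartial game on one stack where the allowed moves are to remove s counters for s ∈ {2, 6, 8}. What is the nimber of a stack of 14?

Compute g(0), g(1), … for moves {2, 6, 8}:
k:     0  1  2  3  4  5  6  7  8  9 10 11 12 13 14
g(k):  0  0  1  1  0  0  1  1  2  2  3  3  2  2  0
So g(14) = 0.

0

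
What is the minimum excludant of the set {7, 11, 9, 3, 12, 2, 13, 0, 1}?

The values 0, 1, 2, 3 are all present; 4 is the first non-negative integer missing from the set.

4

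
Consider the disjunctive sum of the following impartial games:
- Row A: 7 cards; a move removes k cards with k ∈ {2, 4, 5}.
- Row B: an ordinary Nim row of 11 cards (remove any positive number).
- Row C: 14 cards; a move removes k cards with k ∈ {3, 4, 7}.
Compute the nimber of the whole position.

Grundy values for row A (subtraction set {2, 4, 5}):
g(0) = mex{} = 0
g(1) = mex{} = 0
g(2) = mex{0} = 1
g(3) = mex{0} = 1
g(4) = mex{0,1} = 2
g(5) = mex{0,1} = 2
g(6) = mex{0,1,2} = 3
g(7) = mex{1,2} = 0
So g(7) = 0.
Row B is a plain Nim row of size 11, so its Grundy value is 11.
Build the Grundy sequence for row C with g(k) = mex{g(k−s) : s ∈ {3, 4, 7}, s ≤ k}:
k:     0  1  2  3  4  5  6  7  8  9 10 11 12 13 14
g(k):  0  0  0  1  1  1  2  2  2  3  0  0  0  1  1
So g(14) = 1.
The value of a disjunctive sum is the nim-sum of the parts.
Combined value = 0 XOR 11 XOR 1 = 10.

10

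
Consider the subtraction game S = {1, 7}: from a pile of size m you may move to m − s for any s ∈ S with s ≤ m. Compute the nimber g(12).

Compute g(0), g(1), … for moves {1, 7}:
k:     0  1  2  3  4  5  6  7  8  9 10 11 12
g(k):  0  1  0  1  0  1  0  1  0  1  0  1  0
So g(12) = 0.

0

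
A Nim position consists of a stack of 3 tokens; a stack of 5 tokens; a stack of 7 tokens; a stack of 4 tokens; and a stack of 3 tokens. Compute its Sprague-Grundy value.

Nim-sum: 3 ^ 5 ^ 7 ^ 4 ^ 3 = 6.

6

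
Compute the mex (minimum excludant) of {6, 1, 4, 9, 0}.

2

The values 0, 1 are all present; 2 is the first non-negative integer missing from the set.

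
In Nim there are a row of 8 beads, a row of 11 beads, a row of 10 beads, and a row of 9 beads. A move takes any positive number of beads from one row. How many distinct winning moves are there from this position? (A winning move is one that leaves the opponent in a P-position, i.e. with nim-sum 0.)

Compute the nim-sum pairwise:
8 XOR 11 = 3
3 XOR 10 = 9
9 XOR 9 = 0
The nim-sum is already 0, so every move leaves a nonzero nim-sum — there are no winning moves.

0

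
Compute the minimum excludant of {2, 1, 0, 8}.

3

The values 0, 1, 2 are all present; 3 is the first non-negative integer missing from the set.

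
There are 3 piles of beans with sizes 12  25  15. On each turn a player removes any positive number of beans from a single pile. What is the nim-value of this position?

Write each in binary and XOR column by column:
  01100  (12)
  11001  (25)
  01111  (15)
  -----
  11010  (26)

26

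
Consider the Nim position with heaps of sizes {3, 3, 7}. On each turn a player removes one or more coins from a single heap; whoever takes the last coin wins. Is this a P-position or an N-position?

N-position

Nim-sum: 3 ⊕ 3 ⊕ 7 = 7.
The nim-sum is 7 ≠ 0, so this is an N-position: the player to move can win.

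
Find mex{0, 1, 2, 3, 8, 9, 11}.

4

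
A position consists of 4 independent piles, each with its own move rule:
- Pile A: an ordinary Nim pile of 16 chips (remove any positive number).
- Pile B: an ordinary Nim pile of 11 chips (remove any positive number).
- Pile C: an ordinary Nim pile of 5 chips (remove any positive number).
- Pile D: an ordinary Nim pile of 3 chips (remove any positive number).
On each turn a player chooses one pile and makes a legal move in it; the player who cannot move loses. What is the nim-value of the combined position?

Pile A is a plain Nim pile of size 16, so its Grundy value is 16.
Pile B is a plain Nim pile of size 11, so its Grundy value is 11.
Pile C is a plain Nim pile of size 5, so its Grundy value is 5.
Pile D is a plain Nim pile of size 3, so its Grundy value is 3.
The value of a disjunctive sum is the nim-sum of the parts.
Combined value = 16 XOR 11 XOR 5 XOR 3 = 29.

29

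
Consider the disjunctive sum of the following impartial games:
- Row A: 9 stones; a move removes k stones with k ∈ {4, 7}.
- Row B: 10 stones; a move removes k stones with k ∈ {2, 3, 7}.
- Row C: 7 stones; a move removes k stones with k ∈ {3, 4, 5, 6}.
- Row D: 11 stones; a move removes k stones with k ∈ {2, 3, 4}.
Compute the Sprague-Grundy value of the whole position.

2

Grundy values for row A (subtraction set {4, 7}):
k:     0  1  2  3  4  5  6  7  8  9
g(k):  0  0  0  0  1  1  1  1  2  2
So g(9) = 2.
For row B, compute g(0), g(1), … with moves {2, 3, 7}:
g(0) = mex{} = 0
g(1) = mex{} = 0
g(2) = mex{0} = 1
g(3) = mex{0} = 1
g(4) = mex{0,1} = 2
g(5) = mex{1} = 0
g(6) = mex{1,2} = 0
g(7) = mex{0,2} = 1
g(8) = mex{0} = 1
g(9) = mex{0,1} = 2
g(10) = mex{1} = 0
So g(10) = 0.
Grundy values for row C (subtraction set {3, 4, 5, 6}):
g(0) = mex{} = 0
g(1) = mex{} = 0
g(2) = mex{} = 0
g(3) = mex{0} = 1
g(4) = mex{0} = 1
g(5) = mex{0} = 1
g(6) = mex{0,1} = 2
g(7) = mex{0,1} = 2
So g(7) = 2.
For row D, compute g(0), g(1), … with moves {2, 3, 4}:
k:     0  1  2  3  4  5  6  7  8  9 10 11
g(k):  0  0  1  1  2  2  0  0  1  1  2  2
So g(11) = 2.
By the Sprague-Grundy theorem, the Grundy value of a sum of independent games is the XOR of the component values.
Combined value = 2 XOR 0 XOR 2 XOR 2 = 2.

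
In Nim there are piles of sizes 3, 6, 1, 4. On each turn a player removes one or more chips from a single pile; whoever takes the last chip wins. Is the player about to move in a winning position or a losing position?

Losing position

Compute the nim-sum pairwise:
3 XOR 6 = 5
5 XOR 1 = 4
4 XOR 4 = 0
The nim-sum is 0, so this is a P-position: the player to move is in a losing position under optimal play.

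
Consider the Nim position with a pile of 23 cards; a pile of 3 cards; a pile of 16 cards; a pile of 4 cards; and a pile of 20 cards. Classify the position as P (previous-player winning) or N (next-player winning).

Bitwise XOR of the heap sizes:
  10111  (23)
  00011  (3)
  10000  (16)
  00100  (4)
  10100  (20)
  -----
  10100  (20)
The nim-sum is 20 ≠ 0, so this is an N-position: the player to move can win.

N-position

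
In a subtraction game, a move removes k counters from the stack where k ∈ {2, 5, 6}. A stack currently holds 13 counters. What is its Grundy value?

1

Compute g(0), g(1), … for moves {2, 5, 6}:
g(0) = mex{} = 0
g(1) = mex{} = 0
g(2) = mex{0} = 1
g(3) = mex{0} = 1
g(4) = mex{1} = 0
g(5) = mex{0,1} = 2
g(6) = mex{0} = 1
g(7) = mex{0,1,2} = 3
g(8) = mex{1} = 0
g(9) = mex{0,1,3} = 2
g(10) = mex{0,2} = 1
g(11) = mex{1,2} = 0
g(12) = mex{1,3} = 0
g(13) = mex{0,3} = 1
So g(13) = 1.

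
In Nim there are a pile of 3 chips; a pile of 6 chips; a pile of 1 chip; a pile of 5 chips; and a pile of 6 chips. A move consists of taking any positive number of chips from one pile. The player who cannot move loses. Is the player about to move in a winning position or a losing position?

Winning position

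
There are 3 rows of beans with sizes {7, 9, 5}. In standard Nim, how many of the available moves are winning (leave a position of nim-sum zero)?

1

Nim-sum: 7 ⊕ 9 ⊕ 5 = 11.
The overall nim-sum is X = 11. A row of size p has a winning move iff p XOR X < p (reduce it to p XOR X).
  7: 7 XOR 11 = 12 ≥ 7 — no move.
  9: 9 XOR 11 = 2 < 9 — winning move (to 2).
  5: 5 XOR 11 = 14 ≥ 5 — no move.
That gives 1 winning move.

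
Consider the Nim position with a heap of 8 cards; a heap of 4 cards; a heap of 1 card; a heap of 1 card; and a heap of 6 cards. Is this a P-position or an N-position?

Compute the nim-sum pairwise:
8 ^ 4 = 12
12 ^ 1 = 13
13 ^ 1 = 12
12 ^ 6 = 10
The nim-sum is 10 ≠ 0, so this is an N-position: the player to move can win.

N-position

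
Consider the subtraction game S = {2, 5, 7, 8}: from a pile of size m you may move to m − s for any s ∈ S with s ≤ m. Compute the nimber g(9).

2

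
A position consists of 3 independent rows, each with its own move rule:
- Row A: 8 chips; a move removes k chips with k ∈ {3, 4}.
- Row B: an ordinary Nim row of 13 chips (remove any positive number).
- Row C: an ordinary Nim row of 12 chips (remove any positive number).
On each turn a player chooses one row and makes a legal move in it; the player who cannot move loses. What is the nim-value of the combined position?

1

Grundy values for row A (subtraction set {3, 4}):
g(0) = mex{} = 0
g(1) = mex{} = 0
g(2) = mex{} = 0
g(3) = mex{0} = 1
g(4) = mex{0} = 1
g(5) = mex{0} = 1
g(6) = mex{0,1} = 2
g(7) = mex{1} = 0
g(8) = mex{1} = 0
So g(8) = 0.
Row B is a plain Nim row of size 13, so its Grundy value is 13.
Row C is a plain Nim row of size 12, so its Grundy value is 12.
By the Sprague-Grundy theorem, the Grundy value of a sum of independent games is the XOR of the component values.
Combined value = 0 ⊕ 13 ⊕ 12 = 1.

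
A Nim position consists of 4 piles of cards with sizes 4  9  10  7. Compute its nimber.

0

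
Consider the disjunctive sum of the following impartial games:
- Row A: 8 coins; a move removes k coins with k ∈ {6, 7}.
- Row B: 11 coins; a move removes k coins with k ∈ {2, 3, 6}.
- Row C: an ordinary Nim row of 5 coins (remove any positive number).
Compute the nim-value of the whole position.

5

Build the Grundy sequence for row A with g(k) = mex{g(k−s) : s ∈ {6, 7}, s ≤ k}:
k:     0  1  2  3  4  5  6  7  8
g(k):  0  0  0  0  0  0  1  1  1
So g(8) = 1.
For row B, compute g(0), g(1), … with moves {2, 3, 6}:
g(0) = mex{} = 0
g(1) = mex{} = 0
g(2) = mex{0} = 1
g(3) = mex{0} = 1
g(4) = mex{0,1} = 2
g(5) = mex{1} = 0
g(6) = mex{0,1,2} = 3
g(7) = mex{0,2} = 1
g(8) = mex{0,1,3} = 2
g(9) = mex{1,3} = 0
g(10) = mex{1,2} = 0
g(11) = mex{0,2} = 1
So g(11) = 1.
Row C is a plain Nim row of size 5, so its Grundy value is 5.
The value of a disjunctive sum is the nim-sum of the parts.
Combined value = 1 ⊕ 1 ⊕ 5 = 5.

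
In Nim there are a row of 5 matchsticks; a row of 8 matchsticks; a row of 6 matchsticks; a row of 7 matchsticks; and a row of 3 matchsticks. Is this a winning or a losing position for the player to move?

Compute the nim-sum pairwise:
5 ⊕ 8 = 13
13 ⊕ 6 = 11
11 ⊕ 7 = 12
12 ⊕ 3 = 15
The nim-sum is 15 ≠ 0, so this is an N-position: the player to move can win.

Winning position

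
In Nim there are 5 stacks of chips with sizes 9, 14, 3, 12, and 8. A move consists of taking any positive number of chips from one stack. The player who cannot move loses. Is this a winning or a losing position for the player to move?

Nim-sum: 9 ⊕ 14 ⊕ 3 ⊕ 12 ⊕ 8 = 0.
The nim-sum is 0, so this is a P-position: the player to move is in a losing position under optimal play.

Losing position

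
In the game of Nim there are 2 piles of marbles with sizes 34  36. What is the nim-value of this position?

6

Bitwise XOR of the heap sizes:
  100010  (34)
  100100  (36)
  ------
  000110  (6)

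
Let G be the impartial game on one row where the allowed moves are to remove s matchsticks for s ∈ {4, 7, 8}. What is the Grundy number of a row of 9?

2

Grundy values for subtraction set {4, 7, 8}:
g(0) = mex{} = 0
g(1) = mex{} = 0
g(2) = mex{} = 0
g(3) = mex{} = 0
g(4) = mex{0} = 1
g(5) = mex{0} = 1
g(6) = mex{0} = 1
g(7) = mex{0} = 1
g(8) = mex{0,1} = 2
g(9) = mex{0,1} = 2
So g(9) = 2.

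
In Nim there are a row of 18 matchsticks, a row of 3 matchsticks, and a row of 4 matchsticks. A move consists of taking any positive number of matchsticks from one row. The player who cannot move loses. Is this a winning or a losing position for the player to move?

Nim-sum: 18 ⊕ 3 ⊕ 4 = 21.
The nim-sum is 21 ≠ 0, so this is an N-position: the player to move can win.

Winning position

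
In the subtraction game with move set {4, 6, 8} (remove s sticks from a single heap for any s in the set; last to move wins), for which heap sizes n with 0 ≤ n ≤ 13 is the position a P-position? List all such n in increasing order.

Build the Grundy sequence with g(k) = mex{g(k−s) : s ∈ {4, 6, 8}, s ≤ k}:
g(0) = mex{} = 0
g(1) = mex{} = 0
g(2) = mex{} = 0
g(3) = mex{} = 0
g(4) = mex{0} = 1
g(5) = mex{0} = 1
g(6) = mex{0} = 1
g(7) = mex{0} = 1
g(8) = mex{0,1} = 2
g(9) = mex{0,1} = 2
g(10) = mex{0,1} = 2
g(11) = mex{0,1} = 2
g(12) = mex{1,2} = 0
g(13) = mex{1,2} = 0
The P-positions (g = 0) in 0..13 are 0, 1, 2, 3, 12, 13.

0, 1, 2, 3, 12, 13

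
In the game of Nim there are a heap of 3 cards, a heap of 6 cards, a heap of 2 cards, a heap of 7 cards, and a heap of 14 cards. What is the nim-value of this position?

14

Bitwise XOR of the heap sizes:
  0011  (3)
  0110  (6)
  0010  (2)
  0111  (7)
  1110  (14)
  ----
  1110  (14)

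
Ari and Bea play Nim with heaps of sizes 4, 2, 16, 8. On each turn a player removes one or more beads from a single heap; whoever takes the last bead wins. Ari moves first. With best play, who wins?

Compute the nim-sum pairwise:
4 ⊕ 2 = 6
6 ⊕ 16 = 22
22 ⊕ 8 = 30
The nim-sum is 30 ≠ 0, so this is an N-position: the player to move can win; Ari has a winning move.

Ari wins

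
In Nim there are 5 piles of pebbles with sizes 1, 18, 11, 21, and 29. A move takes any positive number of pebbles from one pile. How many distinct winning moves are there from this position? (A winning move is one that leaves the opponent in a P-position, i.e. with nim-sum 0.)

Bitwise XOR of the heap sizes:
  00001  (1)
  10010  (18)
  01011  (11)
  10101  (21)
  11101  (29)
  -----
  10000  (16)
The overall nim-sum is X = 16. A pile of size p has a winning move iff p XOR X < p (reduce it to p XOR X).
  1: 1 XOR 16 = 17 ≥ 1 — no move.
  18: 18 XOR 16 = 2 < 18 — winning move (to 2).
  11: 11 XOR 16 = 27 ≥ 11 — no move.
  21: 21 XOR 16 = 5 < 21 — winning move (to 5).
  29: 29 XOR 16 = 13 < 29 — winning move (to 13).
That gives 3 winning moves.

3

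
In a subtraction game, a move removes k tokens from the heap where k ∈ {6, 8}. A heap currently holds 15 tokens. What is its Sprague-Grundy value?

Grundy values for subtraction set {6, 8}:
k:     0  1  2  3  4  5  6  7  8  9 10 11 12 13 14 15
g(k):  0  0  0  0  0  0  1  1  1  1  1  1  2  2  0  0
So g(15) = 0.

0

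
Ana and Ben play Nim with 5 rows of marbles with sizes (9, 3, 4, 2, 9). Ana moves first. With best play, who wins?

Ana wins

In binary:
  1001  (9)
  0011  (3)
  0100  (4)
  0010  (2)
  1001  (9)
  ----
  0101  (5)
The nim-sum is 5 ≠ 0, so this is an N-position: the player to move can win; Ana has a winning move.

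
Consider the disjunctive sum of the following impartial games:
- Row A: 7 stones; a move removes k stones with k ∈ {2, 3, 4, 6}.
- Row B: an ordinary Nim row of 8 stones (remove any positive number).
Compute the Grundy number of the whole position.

Build the Grundy sequence for row A with g(k) = mex{g(k−s) : s ∈ {2, 3, 4, 6}, s ≤ k}:
g(0) = mex{} = 0
g(1) = mex{} = 0
g(2) = mex{0} = 1
g(3) = mex{0} = 1
g(4) = mex{0,1} = 2
g(5) = mex{0,1} = 2
g(6) = mex{0,1,2} = 3
g(7) = mex{0,1,2} = 3
So g(7) = 3.
Row B is a plain Nim row of size 8, so its Grundy value is 8.
By the Sprague-Grundy theorem, the Grundy value of a sum of independent games is the XOR of the component values.
Combined value = 3 XOR 8 = 11.

11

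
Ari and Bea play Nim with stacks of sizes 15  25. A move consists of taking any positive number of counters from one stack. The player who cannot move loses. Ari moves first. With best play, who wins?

Ari wins

Nim-sum: 15 ^ 25 = 22.
The nim-sum is 22 ≠ 0, so this is an N-position: the player to move can win; Ari has a winning move.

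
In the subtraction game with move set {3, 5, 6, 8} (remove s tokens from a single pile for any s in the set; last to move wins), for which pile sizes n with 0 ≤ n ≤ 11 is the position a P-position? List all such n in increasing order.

0, 1, 2, 11

Build the Grundy sequence with g(k) = mex{g(k−s) : s ∈ {3, 5, 6, 8}, s ≤ k}:
k:     0  1  2  3  4  5  6  7  8  9 10 11
g(k):  0  0  0  1  1  1  2  2  2  3  3  0
The P-positions (g = 0) in 0..11 are 0, 1, 2, 11.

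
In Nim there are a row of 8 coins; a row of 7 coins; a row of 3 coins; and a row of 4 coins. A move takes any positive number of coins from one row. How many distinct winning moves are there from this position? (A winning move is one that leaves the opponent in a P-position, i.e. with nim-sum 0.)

Compute the nim-sum pairwise:
8 ^ 7 = 15
15 ^ 3 = 12
12 ^ 4 = 8
The overall nim-sum is X = 8. A row of size p has a winning move iff p XOR X < p (reduce it to p XOR X).
  8: 8 XOR 8 = 0 < 8 — winning move (to 0).
  7: 7 XOR 8 = 15 ≥ 7 — no move.
  3: 3 XOR 8 = 11 ≥ 3 — no move.
  4: 4 XOR 8 = 12 ≥ 4 — no move.
That gives 1 winning move.

1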